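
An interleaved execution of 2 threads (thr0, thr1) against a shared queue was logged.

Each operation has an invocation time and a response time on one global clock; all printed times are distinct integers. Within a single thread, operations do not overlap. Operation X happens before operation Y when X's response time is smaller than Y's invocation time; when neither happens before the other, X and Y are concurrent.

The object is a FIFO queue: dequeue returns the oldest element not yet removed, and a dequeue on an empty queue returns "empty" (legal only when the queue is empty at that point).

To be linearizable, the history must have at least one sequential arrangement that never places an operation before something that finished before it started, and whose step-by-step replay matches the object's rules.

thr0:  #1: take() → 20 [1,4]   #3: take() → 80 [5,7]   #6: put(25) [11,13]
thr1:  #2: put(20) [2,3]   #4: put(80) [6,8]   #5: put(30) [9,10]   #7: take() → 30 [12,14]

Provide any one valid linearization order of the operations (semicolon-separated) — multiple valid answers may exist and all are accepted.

#2; #1; #4; #3; #5; #6; #7

step 1: #2 put(20) — queue <20>
step 2: #1 take() → 20 — queue <>
step 3: #4 put(80) — queue <80>
step 4: #3 take() → 80 — queue <>
step 5: #5 put(30) — queue <30>
step 6: #6 put(25) — queue <30,25>
step 7: #7 take() → 30 — queue <25>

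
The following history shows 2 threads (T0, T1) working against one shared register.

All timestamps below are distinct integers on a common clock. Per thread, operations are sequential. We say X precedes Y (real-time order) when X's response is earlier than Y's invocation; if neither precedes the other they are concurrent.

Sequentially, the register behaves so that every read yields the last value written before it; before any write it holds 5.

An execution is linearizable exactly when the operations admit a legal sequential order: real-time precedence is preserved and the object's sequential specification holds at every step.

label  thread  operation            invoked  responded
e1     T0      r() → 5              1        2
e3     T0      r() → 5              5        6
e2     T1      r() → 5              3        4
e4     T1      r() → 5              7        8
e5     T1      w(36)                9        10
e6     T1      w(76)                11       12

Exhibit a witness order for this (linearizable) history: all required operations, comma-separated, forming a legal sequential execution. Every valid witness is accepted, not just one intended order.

1. e1 r() → 5, leaving value 5
2. e2 r() → 5, leaving value 5
3. e3 r() → 5, leaving value 5
4. e4 r() → 5, leaving value 5
5. e5 w(36), leaving value 36
6. e6 w(76), leaving value 76

e1, e2, e3, e4, e5, e6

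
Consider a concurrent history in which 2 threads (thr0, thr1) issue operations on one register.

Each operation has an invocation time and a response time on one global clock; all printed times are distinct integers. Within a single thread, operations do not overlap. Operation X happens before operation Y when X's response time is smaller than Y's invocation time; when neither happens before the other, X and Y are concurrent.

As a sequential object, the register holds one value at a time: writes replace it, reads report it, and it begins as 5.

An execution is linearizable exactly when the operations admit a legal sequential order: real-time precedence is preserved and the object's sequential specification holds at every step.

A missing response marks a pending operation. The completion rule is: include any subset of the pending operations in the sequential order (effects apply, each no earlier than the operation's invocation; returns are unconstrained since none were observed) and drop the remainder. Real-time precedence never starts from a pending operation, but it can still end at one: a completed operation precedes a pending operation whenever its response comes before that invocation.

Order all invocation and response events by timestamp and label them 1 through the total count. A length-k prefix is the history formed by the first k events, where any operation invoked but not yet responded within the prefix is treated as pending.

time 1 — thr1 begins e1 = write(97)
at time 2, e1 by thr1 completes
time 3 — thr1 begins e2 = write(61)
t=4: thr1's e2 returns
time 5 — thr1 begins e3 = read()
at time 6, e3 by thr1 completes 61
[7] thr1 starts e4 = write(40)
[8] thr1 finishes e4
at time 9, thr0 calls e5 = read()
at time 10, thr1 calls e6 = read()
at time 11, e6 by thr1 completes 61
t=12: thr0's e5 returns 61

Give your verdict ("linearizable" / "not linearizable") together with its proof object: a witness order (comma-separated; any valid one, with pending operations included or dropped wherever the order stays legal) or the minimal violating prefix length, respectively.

the violation lands at event 11, e6's response at time 11: events 1..10 linearize, events 1..11 do not
one real-time candidate order over the 5 completed operations — the register replay rejects it
include/drop combinations of the 1 pending operation (e5) were all tried; none helps
take e1, e2, e3, e4, e6 (pending dropped): step 5 already fails, because e6 read() → 61 cannot occur there

not linearizable — minimal violating prefix: 11 events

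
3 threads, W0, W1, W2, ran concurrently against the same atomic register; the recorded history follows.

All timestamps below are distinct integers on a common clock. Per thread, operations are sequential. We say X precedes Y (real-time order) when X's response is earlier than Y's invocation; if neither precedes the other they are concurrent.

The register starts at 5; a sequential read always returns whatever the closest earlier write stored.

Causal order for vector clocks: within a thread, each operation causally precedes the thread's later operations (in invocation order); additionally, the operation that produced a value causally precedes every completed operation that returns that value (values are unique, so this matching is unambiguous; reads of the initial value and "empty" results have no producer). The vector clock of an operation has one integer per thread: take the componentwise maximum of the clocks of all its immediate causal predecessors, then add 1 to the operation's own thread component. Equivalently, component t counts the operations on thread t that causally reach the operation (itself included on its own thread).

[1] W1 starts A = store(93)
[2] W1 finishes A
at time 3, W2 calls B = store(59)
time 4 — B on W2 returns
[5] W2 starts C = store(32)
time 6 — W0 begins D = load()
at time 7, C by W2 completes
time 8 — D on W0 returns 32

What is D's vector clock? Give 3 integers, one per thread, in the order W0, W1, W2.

B (invocation 3): nothing precedes it; W2's component alone gives (0, 0, 1)
A (invocation 1): nothing precedes it; W1's component alone gives (0, 1, 0)
C (invocation 5): componentwise max over VC(B)=(0, 0, 1), +1 at W2, giving (0, 0, 2)
D (invocation 6): componentwise max over VC(C)=(0, 0, 2), +1 at W0, giving (1, 0, 2)
target: VC(D) = (1, 0, 2)

(1, 0, 2)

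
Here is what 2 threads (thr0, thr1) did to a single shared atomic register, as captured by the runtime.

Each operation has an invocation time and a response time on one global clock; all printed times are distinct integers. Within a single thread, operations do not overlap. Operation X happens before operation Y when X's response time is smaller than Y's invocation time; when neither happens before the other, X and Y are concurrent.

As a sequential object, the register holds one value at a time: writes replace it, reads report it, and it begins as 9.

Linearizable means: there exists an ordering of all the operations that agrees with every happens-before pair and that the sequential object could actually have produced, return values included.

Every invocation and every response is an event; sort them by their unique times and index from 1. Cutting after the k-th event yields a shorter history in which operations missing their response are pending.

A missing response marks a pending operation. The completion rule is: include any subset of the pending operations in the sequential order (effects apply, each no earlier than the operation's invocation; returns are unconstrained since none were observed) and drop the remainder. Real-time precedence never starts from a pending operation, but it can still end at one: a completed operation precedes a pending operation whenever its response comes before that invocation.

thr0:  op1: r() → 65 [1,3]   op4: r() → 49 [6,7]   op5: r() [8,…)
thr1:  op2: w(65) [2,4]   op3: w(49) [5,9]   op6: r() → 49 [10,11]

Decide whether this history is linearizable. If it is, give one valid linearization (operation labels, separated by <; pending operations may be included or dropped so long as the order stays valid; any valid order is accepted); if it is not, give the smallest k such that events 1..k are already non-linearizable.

step 1: op2 w(65) — value 65
step 2: op1 r() → 65 — value 65
step 3: op3 w(49) — value 49
step 4: op4 r() → 49 — value 49
step 5: op5 r() (pending, included) — value 49
step 6: op6 r() → 49 — value 49

linearizable — witness: op2 < op1 < op3 < op4 < op5 < op6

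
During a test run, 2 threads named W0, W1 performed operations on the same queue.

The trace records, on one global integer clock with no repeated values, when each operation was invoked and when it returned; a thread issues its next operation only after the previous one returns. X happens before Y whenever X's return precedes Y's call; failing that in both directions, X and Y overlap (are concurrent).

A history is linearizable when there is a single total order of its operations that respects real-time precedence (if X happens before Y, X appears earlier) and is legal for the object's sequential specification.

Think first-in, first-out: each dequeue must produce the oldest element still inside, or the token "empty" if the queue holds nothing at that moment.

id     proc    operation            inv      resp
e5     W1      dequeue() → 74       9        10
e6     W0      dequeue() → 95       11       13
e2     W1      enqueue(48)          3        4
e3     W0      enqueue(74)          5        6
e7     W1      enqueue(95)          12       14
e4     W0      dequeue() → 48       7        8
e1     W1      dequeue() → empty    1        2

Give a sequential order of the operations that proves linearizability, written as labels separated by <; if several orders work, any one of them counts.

step 1: e1 dequeue() → empty — queue <>
step 2: e2 enqueue(48) — queue <48>
step 3: e3 enqueue(74) — queue <48,74>
step 4: e4 dequeue() → 48 — queue <74>
step 5: e5 dequeue() → 74 — queue <>
step 6: e7 enqueue(95) — queue <95>
step 7: e6 dequeue() → 95 — queue <>

e1 < e2 < e3 < e4 < e5 < e7 < e6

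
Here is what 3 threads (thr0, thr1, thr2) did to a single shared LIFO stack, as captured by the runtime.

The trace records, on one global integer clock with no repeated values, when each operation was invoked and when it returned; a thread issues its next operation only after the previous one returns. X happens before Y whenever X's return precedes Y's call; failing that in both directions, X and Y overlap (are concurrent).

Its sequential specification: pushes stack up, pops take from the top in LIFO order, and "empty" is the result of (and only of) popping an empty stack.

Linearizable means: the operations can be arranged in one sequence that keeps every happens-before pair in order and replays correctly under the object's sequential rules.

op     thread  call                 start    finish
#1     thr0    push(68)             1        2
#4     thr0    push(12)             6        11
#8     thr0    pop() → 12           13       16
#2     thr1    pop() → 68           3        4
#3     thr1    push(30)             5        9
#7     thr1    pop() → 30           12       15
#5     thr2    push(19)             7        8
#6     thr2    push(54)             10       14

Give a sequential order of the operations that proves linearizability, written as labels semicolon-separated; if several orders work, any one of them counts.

step 1: #1 push(68) — stack <68>
step 2: #2 pop() → 68 — stack <>
step 3: #5 push(19) — stack <19>
step 4: #3 push(30) — stack <19,30>
step 5: #4 push(12) — stack <19,30,12>
step 6: #8 pop() → 12 — stack <19,30>
step 7: #7 pop() → 30 — stack <19>
step 8: #6 push(54) — stack <19,54>

#1; #2; #5; #3; #4; #8; #7; #6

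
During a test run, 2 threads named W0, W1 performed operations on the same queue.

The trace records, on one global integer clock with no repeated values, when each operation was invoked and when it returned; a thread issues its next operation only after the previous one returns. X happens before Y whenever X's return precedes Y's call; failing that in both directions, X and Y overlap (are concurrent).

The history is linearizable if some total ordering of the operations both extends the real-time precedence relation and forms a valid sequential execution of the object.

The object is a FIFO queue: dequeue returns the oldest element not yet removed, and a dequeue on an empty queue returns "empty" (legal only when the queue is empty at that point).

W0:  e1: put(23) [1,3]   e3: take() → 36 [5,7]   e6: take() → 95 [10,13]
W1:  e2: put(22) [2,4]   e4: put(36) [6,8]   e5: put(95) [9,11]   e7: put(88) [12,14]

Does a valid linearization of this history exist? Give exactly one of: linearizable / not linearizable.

not linearizable

prefix check: 1..6 passes, 1..7 fails once e3's time-7 response joins
2 orders of the 3 completed queue ops respect real time; none is legal
including or dropping the 1 pending operation (e4) in any combination fails
sample order e1, e2, e3 (pending dropped) stalls at step 3 — e3 take() → 36 has no legal effect
sample order e2, e1, e3 (pending dropped) stalls at step 3 — e3 take() → 36 has no legal effect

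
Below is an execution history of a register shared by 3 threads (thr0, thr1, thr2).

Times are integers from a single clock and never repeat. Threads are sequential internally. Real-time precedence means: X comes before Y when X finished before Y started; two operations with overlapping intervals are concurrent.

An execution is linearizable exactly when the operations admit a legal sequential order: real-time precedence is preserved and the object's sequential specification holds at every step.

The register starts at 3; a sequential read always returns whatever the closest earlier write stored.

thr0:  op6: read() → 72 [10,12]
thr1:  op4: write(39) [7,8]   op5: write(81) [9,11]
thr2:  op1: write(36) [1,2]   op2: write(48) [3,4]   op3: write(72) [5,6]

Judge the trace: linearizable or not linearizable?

prefix check: 1..11 passes, 1..12 fails once op6's time-12 response joins
no legal order exists: 2 real-time-consistent candidates over 6 completed register operations, all rejected
sample order op1, op2, op3, op4, op5, op6 stalls at step 6 — op6 read() → 72 has no legal effect
sample order op1, op2, op3, op4, op6, op5 stalls at step 5 — op6 read() → 72 has no legal effect

not linearizable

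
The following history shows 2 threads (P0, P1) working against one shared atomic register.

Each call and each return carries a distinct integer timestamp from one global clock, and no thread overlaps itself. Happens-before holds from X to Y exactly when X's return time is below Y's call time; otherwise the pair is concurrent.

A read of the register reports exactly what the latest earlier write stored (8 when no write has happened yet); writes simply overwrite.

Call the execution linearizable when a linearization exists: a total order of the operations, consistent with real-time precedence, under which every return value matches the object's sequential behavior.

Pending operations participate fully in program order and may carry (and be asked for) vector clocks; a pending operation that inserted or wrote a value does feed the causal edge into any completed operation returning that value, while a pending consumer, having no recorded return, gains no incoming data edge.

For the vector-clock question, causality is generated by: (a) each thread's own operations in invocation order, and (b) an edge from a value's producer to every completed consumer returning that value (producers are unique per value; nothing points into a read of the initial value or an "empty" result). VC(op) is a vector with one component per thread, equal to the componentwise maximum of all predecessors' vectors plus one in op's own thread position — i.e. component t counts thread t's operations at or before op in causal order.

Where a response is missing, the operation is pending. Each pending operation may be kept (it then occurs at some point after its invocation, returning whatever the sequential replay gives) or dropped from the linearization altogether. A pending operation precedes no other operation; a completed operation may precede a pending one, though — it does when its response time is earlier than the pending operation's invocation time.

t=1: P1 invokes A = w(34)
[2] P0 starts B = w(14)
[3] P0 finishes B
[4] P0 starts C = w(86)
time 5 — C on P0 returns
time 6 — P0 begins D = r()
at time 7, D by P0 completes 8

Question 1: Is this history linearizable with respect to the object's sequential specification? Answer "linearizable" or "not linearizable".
not linearizable

already the first 7 events (up to D's response at time 7) admit no linearization; the first 6 still do
one real-time candidate order over the 3 completed operations — the atomic register replay rejects it
include/drop combinations of the 1 pending operation (A) were all tried; none helps
e.g. B, C, D (pending dropped): illegal at step 3, since D r() → 8 cannot apply there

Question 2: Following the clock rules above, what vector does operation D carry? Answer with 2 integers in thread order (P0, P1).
(3, 0)

VC(A, invoked at 1): no causal predecessors; +1 on P1 → (0, 1)
VC(B, invoked at 2): no causal predecessors; +1 on P0 → (1, 0)
VC(C, invoked at 4): max of VC(B)=(1, 0), then +1 on thread P0 → (2, 0)
VC(D, invoked at 6): max of VC(C)=(2, 0), then +1 on thread P0 → (3, 0)
target: VC(D) = (3, 0)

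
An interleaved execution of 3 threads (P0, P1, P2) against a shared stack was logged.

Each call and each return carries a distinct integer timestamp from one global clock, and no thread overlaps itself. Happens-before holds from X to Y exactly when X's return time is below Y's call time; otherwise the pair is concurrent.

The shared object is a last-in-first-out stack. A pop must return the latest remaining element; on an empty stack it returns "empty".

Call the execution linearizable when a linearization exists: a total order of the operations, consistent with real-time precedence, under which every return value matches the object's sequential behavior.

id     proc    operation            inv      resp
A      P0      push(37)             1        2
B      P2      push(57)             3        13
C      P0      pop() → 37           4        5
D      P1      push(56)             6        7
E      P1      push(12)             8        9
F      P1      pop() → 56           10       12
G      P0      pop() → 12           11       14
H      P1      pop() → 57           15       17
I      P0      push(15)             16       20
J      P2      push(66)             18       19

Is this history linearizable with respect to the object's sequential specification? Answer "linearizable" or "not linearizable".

a witness: A, C, B, D, E, G, F, H, I, J
after step 1 (A push(37)): stack <37>
after step 2 (C pop() → 37): stack <>
after step 3 (B push(57)): stack <57>
after step 4 (D push(56)): stack <57,56>
after step 5 (E push(12)): stack <57,56,12>
after step 6 (G pop() → 12): stack <57,56>
after step 7 (F pop() → 56): stack <57>
after step 8 (H pop() → 57): stack <>
after step 9 (I push(15)): stack <15>
after step 10 (J push(66)): stack <15,66>

linearizable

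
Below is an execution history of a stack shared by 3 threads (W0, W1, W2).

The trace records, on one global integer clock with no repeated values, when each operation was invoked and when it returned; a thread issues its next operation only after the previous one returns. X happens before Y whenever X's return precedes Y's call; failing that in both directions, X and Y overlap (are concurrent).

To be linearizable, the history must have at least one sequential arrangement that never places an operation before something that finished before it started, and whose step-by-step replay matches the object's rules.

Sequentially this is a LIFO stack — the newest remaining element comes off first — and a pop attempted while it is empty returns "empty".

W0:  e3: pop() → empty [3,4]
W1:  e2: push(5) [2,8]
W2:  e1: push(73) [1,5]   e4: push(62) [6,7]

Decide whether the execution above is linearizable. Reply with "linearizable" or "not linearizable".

linearizable

witness order: e3, e1, e2, e4
after step 1 (e3 pop() → empty): stack <>
after step 2 (e1 push(73)): stack <73>
after step 3 (e2 push(5)): stack <73,5>
after step 4 (e4 push(62)): stack <73,5,62>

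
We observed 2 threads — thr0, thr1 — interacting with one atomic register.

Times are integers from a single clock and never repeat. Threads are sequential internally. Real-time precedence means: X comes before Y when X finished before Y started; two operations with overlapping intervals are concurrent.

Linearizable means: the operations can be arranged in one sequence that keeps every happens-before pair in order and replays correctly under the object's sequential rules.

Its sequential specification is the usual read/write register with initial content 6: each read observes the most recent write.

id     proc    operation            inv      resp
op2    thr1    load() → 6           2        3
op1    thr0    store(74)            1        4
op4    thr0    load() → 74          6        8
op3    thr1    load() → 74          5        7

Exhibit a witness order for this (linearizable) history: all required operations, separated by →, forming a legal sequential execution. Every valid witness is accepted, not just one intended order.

op2 → op1 → op3 → op4

after step 1 (op2 load() → 6): value 6
after step 2 (op1 store(74)): value 74
after step 3 (op3 load() → 74): value 74
after step 4 (op4 load() → 74): value 74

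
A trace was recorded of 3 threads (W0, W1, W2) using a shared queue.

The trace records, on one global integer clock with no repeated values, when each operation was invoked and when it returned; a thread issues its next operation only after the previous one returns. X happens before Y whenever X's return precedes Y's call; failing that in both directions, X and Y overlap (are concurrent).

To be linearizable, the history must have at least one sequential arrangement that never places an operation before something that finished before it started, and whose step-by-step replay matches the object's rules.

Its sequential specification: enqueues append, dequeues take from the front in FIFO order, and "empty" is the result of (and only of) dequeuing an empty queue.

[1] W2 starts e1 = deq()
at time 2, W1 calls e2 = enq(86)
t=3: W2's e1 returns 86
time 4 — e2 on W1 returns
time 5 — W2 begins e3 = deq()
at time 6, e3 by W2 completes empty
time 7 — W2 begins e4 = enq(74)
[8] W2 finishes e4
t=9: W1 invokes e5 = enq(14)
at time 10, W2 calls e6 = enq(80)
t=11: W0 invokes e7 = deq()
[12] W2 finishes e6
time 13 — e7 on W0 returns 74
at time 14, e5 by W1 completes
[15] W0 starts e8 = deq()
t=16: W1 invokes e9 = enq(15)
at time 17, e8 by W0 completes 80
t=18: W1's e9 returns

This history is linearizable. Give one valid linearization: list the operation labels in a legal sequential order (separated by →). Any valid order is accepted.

after step 1 (e2 enq(86)): queue <86>
after step 2 (e1 deq() → 86): queue <>
after step 3 (e3 deq() → empty): queue <>
after step 4 (e4 enq(74)): queue <74>
after step 5 (e6 enq(80)): queue <74,80>
after step 6 (e5 enq(14)): queue <74,80,14>
after step 7 (e7 deq() → 74): queue <80,14>
after step 8 (e8 deq() → 80): queue <14>
after step 9 (e9 enq(15)): queue <14,15>

e2 → e1 → e3 → e4 → e6 → e5 → e7 → e8 → e9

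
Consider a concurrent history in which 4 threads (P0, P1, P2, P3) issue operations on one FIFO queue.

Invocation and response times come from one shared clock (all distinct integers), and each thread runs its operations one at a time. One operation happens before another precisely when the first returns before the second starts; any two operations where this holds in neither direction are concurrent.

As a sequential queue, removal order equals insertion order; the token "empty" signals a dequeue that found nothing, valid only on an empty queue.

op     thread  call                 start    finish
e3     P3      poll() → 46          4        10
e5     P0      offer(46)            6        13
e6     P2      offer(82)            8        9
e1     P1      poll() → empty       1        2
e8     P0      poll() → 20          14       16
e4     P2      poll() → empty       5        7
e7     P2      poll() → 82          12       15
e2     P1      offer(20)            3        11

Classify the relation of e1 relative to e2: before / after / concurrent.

before

e1 spans [1,2], e2 spans [3,11]
resp(e1)=2 < inv(e2)=3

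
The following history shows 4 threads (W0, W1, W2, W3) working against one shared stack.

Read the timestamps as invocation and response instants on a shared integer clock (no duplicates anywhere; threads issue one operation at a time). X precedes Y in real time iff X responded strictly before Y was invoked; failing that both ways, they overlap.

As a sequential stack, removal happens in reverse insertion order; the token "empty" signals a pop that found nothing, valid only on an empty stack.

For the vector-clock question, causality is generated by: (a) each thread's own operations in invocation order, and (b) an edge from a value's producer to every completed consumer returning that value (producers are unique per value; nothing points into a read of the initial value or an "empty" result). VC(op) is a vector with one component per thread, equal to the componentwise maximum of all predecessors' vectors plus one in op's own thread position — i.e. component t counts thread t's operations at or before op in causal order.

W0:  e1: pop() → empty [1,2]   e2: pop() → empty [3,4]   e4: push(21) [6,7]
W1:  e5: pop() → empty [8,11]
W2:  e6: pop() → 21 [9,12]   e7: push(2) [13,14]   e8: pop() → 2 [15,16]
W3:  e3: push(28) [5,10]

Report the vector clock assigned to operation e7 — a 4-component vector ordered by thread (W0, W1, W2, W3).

invoked at 5, e3 has no predecessors; its own W3 bump gives (0, 0, 0, 1)
invoked at 8, e5 has no predecessors; its own W1 bump gives (0, 1, 0, 0)
invoked at 1, e1 has no predecessors; its own W0 bump gives (1, 0, 0, 0)
e2 (invocation 3): componentwise max over VC(e1)=(1, 0, 0, 0), +1 at W0, giving (2, 0, 0, 0)
e4 (invocation 6): componentwise max over VC(e2)=(2, 0, 0, 0), +1 at W0, giving (3, 0, 0, 0)
e6 (invocation 9): componentwise max over VC(e4)=(3, 0, 0, 0), +1 at W2, giving (3, 0, 1, 0)
e7 (invocation 13): componentwise max over VC(e6)=(3, 0, 1, 0), +1 at W2, giving (3, 0, 2, 0)
e8 (invocation 15): componentwise max over VC(e7)=(3, 0, 2, 0), +1 at W2, giving (3, 0, 3, 0)
target: VC(e7) = (3, 0, 2, 0)

(3, 0, 2, 0)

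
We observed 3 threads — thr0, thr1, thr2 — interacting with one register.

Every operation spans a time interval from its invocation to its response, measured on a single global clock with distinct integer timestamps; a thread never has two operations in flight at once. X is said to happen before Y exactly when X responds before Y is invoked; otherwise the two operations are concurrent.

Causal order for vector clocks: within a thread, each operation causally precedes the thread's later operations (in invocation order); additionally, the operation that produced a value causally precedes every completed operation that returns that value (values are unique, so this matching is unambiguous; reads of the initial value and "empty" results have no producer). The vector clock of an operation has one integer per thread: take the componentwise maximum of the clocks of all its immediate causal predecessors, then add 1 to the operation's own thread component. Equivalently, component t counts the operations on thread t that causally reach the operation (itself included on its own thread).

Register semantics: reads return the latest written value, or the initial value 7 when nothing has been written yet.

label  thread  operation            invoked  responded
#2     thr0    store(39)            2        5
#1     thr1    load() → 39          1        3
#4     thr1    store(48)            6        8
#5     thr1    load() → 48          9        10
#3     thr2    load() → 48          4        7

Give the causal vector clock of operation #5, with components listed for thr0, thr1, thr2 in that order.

invoked at 2, #2 has no predecessors; its own thr0 bump gives (1, 0, 0)
from VC(#2)=(1, 0, 0), #1 (invoked 1) maxes components and bumps thr1 → (1, 1, 0)
from VC(#1)=(1, 1, 0), #4 (invoked 6) maxes components and bumps thr1 → (1, 2, 0)
from VC(#4)=(1, 2, 0), #3 (invoked 4) maxes components and bumps thr2 → (1, 2, 1)
from VC(#4)=(1, 2, 0), #5 (invoked 9) maxes components and bumps thr1 → (1, 3, 0)
target: VC(#5) = (1, 3, 0)

(1, 3, 0)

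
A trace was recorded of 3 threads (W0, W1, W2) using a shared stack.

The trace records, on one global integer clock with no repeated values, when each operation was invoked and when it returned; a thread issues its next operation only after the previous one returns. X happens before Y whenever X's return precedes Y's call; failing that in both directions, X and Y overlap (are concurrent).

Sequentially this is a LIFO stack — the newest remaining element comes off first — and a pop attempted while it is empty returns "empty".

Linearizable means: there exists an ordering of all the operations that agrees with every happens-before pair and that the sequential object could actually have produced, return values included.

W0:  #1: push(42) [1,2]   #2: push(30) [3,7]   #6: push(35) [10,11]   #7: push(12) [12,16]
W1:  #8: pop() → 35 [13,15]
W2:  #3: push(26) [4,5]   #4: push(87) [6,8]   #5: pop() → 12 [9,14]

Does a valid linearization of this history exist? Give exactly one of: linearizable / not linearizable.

linearizable

a witness: #1, #2, #3, #4, #6, #7, #5, #8
step 1: #1 push(42) — stack <42>
step 2: #2 push(30) — stack <42,30>
step 3: #3 push(26) — stack <42,30,26>
step 4: #4 push(87) — stack <42,30,26,87>
step 5: #6 push(35) — stack <42,30,26,87,35>
step 6: #7 push(12) — stack <42,30,26,87,35,12>
step 7: #5 pop() → 12 — stack <42,30,26,87,35>
step 8: #8 pop() → 35 — stack <42,30,26,87>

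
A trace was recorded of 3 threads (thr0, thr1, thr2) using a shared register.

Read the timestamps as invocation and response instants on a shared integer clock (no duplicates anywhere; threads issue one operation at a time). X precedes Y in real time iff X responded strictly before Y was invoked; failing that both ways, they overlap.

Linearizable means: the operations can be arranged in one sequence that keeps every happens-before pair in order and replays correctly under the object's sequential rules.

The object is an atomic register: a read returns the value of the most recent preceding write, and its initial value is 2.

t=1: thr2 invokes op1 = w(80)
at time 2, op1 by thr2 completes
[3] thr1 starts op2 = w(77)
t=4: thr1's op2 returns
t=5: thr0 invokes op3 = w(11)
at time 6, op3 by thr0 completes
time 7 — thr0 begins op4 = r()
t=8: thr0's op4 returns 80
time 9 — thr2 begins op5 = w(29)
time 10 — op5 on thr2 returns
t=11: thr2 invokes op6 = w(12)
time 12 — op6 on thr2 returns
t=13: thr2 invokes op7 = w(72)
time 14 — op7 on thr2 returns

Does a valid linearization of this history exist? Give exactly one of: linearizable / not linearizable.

not linearizable

through event 7 a valid linearization exists; event 8 (op4 responding at time 8) ends that
the completed operations (4 total) allow one real-time order; the register replay rejects it
take op1, op2, op3, op4: step 4 already fails, because op4 r() → 80 cannot occur there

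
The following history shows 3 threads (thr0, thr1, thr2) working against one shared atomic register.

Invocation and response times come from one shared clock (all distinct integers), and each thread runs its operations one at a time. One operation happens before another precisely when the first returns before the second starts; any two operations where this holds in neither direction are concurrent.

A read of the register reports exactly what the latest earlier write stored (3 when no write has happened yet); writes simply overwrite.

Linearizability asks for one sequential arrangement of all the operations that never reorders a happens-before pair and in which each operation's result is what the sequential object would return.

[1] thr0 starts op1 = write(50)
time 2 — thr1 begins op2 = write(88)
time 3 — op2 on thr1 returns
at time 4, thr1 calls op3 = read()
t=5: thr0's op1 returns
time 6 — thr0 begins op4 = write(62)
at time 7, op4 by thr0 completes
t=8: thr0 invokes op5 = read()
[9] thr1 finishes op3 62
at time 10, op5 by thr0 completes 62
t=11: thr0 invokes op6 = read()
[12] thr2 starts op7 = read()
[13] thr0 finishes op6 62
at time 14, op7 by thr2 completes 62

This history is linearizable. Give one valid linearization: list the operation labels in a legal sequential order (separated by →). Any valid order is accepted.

op1 → op2 → op4 → op3 → op5 → op6 → op7

step 1: op1 write(50) — value 50
step 2: op2 write(88) — value 88
step 3: op4 write(62) — value 62
step 4: op3 read() → 62 — value 62
step 5: op5 read() → 62 — value 62
step 6: op6 read() → 62 — value 62
step 7: op7 read() → 62 — value 62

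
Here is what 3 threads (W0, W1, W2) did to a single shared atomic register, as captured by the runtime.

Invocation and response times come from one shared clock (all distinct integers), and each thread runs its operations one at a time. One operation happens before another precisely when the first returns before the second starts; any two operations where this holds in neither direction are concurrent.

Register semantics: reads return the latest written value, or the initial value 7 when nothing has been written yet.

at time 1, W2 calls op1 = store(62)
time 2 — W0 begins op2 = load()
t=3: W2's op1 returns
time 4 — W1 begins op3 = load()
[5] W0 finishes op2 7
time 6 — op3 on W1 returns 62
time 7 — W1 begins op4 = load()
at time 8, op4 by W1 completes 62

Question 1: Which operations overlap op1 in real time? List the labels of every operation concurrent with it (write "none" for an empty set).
op1 runs from 1 to 3; window-overlapping ops are concurrent
op2 [2,5]: concurrent
op3 [4,6]: after
op4 [7,8]: after

op2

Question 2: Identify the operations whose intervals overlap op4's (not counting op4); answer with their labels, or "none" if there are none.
op4 spans [7,8]; an op avoiding the whole window 7..8 is ordered, any other is concurrent
op1 [1,3]: before
op2 [2,5]: before
op3 [4,6]: before

none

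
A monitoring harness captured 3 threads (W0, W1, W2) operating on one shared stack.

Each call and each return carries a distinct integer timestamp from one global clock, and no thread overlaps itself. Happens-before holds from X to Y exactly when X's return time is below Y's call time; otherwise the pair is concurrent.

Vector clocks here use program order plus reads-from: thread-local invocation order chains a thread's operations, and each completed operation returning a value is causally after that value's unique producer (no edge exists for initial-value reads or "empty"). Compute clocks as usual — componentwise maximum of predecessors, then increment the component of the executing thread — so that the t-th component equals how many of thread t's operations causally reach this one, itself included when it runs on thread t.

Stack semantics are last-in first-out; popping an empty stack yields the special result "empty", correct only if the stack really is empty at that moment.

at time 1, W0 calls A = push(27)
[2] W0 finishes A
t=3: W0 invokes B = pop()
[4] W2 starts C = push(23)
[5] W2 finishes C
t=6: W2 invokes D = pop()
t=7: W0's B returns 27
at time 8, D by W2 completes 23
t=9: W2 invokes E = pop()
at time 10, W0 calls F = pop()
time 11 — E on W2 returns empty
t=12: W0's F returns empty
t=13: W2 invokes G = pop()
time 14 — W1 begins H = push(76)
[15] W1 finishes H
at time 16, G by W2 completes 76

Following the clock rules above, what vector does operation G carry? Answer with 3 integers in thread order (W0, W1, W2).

root op C, invoked 4: fresh clock plus W2's own tick → (0, 0, 1)
root op H, invoked 14: fresh clock plus W1's own tick → (0, 1, 0)
root op A, invoked 1: fresh clock plus W0's own tick → (1, 0, 0)
D, invoked 6, takes VC(C)=(0, 0, 1) under max, adds 1 for W2 → (0, 0, 2)
B, invoked 3, takes VC(A)=(1, 0, 0) under max, adds 1 for W0 → (2, 0, 0)
E, invoked 9, takes VC(D)=(0, 0, 2) under max, adds 1 for W2 → (0, 0, 3)
F, invoked 10, takes VC(B)=(2, 0, 0) under max, adds 1 for W0 → (3, 0, 0)
G, invoked 13, takes VC(E)=(0, 0, 3), VC(H)=(0, 1, 0) under max, adds 1 for W2 → (0, 1, 4)
target: VC(G) = (0, 1, 4)

(0, 1, 4)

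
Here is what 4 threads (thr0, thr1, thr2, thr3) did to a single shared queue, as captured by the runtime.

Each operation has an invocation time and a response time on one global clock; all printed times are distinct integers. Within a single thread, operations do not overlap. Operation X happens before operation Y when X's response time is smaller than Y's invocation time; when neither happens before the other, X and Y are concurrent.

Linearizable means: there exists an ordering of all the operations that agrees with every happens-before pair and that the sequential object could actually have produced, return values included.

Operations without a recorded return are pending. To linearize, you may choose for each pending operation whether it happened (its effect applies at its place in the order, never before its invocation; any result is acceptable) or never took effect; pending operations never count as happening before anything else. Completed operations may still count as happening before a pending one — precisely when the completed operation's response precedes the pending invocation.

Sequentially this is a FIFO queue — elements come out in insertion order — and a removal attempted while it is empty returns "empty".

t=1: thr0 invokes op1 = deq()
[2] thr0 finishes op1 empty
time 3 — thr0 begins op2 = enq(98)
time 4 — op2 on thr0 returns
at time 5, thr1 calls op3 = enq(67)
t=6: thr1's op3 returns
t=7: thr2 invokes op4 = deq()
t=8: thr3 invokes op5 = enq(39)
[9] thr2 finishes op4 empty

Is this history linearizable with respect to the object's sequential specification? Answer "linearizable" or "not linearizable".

not linearizable

the violation lands at event 9, op4's response at time 9: events 1..8 linearize, events 1..9 do not
the completed operations (4 total) allow one real-time order; the queue replay rejects it
including or dropping the 1 pending operation (op5) in any combination fails
for example op1, op2, op3, op4 (pending dropped) fails at step 4: op4 deq() → empty is not legal there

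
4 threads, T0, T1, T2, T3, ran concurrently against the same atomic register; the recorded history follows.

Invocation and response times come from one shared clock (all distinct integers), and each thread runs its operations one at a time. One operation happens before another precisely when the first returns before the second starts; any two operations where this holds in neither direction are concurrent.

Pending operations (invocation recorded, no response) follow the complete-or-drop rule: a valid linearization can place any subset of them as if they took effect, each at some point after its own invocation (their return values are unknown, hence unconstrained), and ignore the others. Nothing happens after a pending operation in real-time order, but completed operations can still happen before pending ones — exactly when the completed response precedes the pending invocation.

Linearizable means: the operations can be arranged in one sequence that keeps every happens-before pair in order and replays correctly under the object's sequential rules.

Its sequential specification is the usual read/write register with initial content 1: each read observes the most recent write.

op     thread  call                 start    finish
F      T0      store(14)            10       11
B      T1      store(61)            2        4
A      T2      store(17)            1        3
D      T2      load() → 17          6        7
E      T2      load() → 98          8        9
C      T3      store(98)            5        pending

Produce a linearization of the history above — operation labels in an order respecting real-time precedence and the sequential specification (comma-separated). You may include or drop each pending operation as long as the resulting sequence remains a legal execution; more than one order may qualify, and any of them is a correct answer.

after step 1 (B store(61)): value 61
after step 2 (A store(17)): value 17
after step 3 (D load() → 17): value 17
after step 4 (C store(98) (pending, included)): value 98
after step 5 (E load() → 98): value 98
after step 6 (F store(14)): value 14

B, A, D, C, E, F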